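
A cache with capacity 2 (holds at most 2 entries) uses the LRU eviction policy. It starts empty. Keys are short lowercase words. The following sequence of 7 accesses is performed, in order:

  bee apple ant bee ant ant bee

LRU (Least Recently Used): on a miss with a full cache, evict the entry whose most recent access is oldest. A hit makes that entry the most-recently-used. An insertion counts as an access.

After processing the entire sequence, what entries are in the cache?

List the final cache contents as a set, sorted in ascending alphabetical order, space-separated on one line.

Answer: ant bee

Derivation:
LRU simulation (capacity=2):
  1. access bee: MISS. Cache (LRU->MRU): [bee]
  2. access apple: MISS. Cache (LRU->MRU): [bee apple]
  3. access ant: MISS, evict bee. Cache (LRU->MRU): [apple ant]
  4. access bee: MISS, evict apple. Cache (LRU->MRU): [ant bee]
  5. access ant: HIT. Cache (LRU->MRU): [bee ant]
  6. access ant: HIT. Cache (LRU->MRU): [bee ant]
  7. access bee: HIT. Cache (LRU->MRU): [ant bee]
Total: 3 hits, 4 misses, 2 evictions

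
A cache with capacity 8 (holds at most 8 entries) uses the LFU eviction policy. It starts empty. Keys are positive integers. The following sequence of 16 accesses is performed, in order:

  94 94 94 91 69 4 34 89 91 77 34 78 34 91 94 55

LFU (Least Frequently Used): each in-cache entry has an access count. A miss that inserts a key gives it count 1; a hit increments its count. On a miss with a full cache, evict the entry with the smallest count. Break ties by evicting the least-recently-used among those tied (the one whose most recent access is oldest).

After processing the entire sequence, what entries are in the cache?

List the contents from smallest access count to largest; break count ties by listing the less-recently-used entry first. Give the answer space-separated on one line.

LFU simulation (capacity=8):
  1. access 94: MISS. Cache: [94(c=1)]
  2. access 94: HIT, count now 2. Cache: [94(c=2)]
  3. access 94: HIT, count now 3. Cache: [94(c=3)]
  4. access 91: MISS. Cache: [91(c=1) 94(c=3)]
  5. access 69: MISS. Cache: [91(c=1) 69(c=1) 94(c=3)]
  6. access 4: MISS. Cache: [91(c=1) 69(c=1) 4(c=1) 94(c=3)]
  7. access 34: MISS. Cache: [91(c=1) 69(c=1) 4(c=1) 34(c=1) 94(c=3)]
  8. access 89: MISS. Cache: [91(c=1) 69(c=1) 4(c=1) 34(c=1) 89(c=1) 94(c=3)]
  9. access 91: HIT, count now 2. Cache: [69(c=1) 4(c=1) 34(c=1) 89(c=1) 91(c=2) 94(c=3)]
  10. access 77: MISS. Cache: [69(c=1) 4(c=1) 34(c=1) 89(c=1) 77(c=1) 91(c=2) 94(c=3)]
  11. access 34: HIT, count now 2. Cache: [69(c=1) 4(c=1) 89(c=1) 77(c=1) 91(c=2) 34(c=2) 94(c=3)]
  12. access 78: MISS. Cache: [69(c=1) 4(c=1) 89(c=1) 77(c=1) 78(c=1) 91(c=2) 34(c=2) 94(c=3)]
  13. access 34: HIT, count now 3. Cache: [69(c=1) 4(c=1) 89(c=1) 77(c=1) 78(c=1) 91(c=2) 94(c=3) 34(c=3)]
  14. access 91: HIT, count now 3. Cache: [69(c=1) 4(c=1) 89(c=1) 77(c=1) 78(c=1) 94(c=3) 34(c=3) 91(c=3)]
  15. access 94: HIT, count now 4. Cache: [69(c=1) 4(c=1) 89(c=1) 77(c=1) 78(c=1) 34(c=3) 91(c=3) 94(c=4)]
  16. access 55: MISS, evict 69(c=1). Cache: [4(c=1) 89(c=1) 77(c=1) 78(c=1) 55(c=1) 34(c=3) 91(c=3) 94(c=4)]
Total: 7 hits, 9 misses, 1 evictions

Answer: 4 89 77 78 55 34 91 94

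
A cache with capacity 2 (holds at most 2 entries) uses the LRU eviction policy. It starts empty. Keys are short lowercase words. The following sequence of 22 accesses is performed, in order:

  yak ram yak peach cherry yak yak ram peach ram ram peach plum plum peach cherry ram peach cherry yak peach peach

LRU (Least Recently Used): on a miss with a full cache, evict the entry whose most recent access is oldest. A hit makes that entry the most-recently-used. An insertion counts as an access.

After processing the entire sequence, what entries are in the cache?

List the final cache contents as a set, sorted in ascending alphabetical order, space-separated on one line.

LRU simulation (capacity=2):
  1. access yak: MISS. Cache (LRU->MRU): [yak]
  2. access ram: MISS. Cache (LRU->MRU): [yak ram]
  3. access yak: HIT. Cache (LRU->MRU): [ram yak]
  4. access peach: MISS, evict ram. Cache (LRU->MRU): [yak peach]
  5. access cherry: MISS, evict yak. Cache (LRU->MRU): [peach cherry]
  6. access yak: MISS, evict peach. Cache (LRU->MRU): [cherry yak]
  7. access yak: HIT. Cache (LRU->MRU): [cherry yak]
  8. access ram: MISS, evict cherry. Cache (LRU->MRU): [yak ram]
  9. access peach: MISS, evict yak. Cache (LRU->MRU): [ram peach]
  10. access ram: HIT. Cache (LRU->MRU): [peach ram]
  11. access ram: HIT. Cache (LRU->MRU): [peach ram]
  12. access peach: HIT. Cache (LRU->MRU): [ram peach]
  13. access plum: MISS, evict ram. Cache (LRU->MRU): [peach plum]
  14. access plum: HIT. Cache (LRU->MRU): [peach plum]
  15. access peach: HIT. Cache (LRU->MRU): [plum peach]
  16. access cherry: MISS, evict plum. Cache (LRU->MRU): [peach cherry]
  17. access ram: MISS, evict peach. Cache (LRU->MRU): [cherry ram]
  18. access peach: MISS, evict cherry. Cache (LRU->MRU): [ram peach]
  19. access cherry: MISS, evict ram. Cache (LRU->MRU): [peach cherry]
  20. access yak: MISS, evict peach. Cache (LRU->MRU): [cherry yak]
  21. access peach: MISS, evict cherry. Cache (LRU->MRU): [yak peach]
  22. access peach: HIT. Cache (LRU->MRU): [yak peach]
Total: 8 hits, 14 misses, 12 evictions

Answer: peach yak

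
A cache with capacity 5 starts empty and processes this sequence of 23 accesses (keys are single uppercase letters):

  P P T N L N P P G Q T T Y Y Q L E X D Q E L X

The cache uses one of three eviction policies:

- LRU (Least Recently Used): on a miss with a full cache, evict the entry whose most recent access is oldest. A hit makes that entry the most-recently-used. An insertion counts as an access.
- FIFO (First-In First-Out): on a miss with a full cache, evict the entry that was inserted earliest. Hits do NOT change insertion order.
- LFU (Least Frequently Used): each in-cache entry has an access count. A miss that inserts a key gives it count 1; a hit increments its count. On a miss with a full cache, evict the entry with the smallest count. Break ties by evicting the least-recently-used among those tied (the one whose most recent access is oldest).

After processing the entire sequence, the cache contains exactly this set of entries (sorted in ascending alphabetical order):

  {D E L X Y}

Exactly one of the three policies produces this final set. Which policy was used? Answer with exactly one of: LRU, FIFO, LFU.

Answer: FIFO

Derivation:
Simulating under each policy and comparing final sets:
  LRU: final set = {D E L Q X} -> differs
  FIFO: final set = {D E L X Y} -> MATCHES target
  LFU: final set = {P Q T X Y} -> differs
Only FIFO produces the target set.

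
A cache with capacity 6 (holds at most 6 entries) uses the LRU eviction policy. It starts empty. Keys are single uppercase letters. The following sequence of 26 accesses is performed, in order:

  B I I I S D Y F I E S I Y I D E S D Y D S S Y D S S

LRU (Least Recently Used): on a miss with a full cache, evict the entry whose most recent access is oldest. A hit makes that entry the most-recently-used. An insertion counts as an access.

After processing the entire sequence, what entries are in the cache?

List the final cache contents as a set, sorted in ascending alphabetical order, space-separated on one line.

LRU simulation (capacity=6):
  1. access B: MISS. Cache (LRU->MRU): [B]
  2. access I: MISS. Cache (LRU->MRU): [B I]
  3. access I: HIT. Cache (LRU->MRU): [B I]
  4. access I: HIT. Cache (LRU->MRU): [B I]
  5. access S: MISS. Cache (LRU->MRU): [B I S]
  6. access D: MISS. Cache (LRU->MRU): [B I S D]
  7. access Y: MISS. Cache (LRU->MRU): [B I S D Y]
  8. access F: MISS. Cache (LRU->MRU): [B I S D Y F]
  9. access I: HIT. Cache (LRU->MRU): [B S D Y F I]
  10. access E: MISS, evict B. Cache (LRU->MRU): [S D Y F I E]
  11. access S: HIT. Cache (LRU->MRU): [D Y F I E S]
  12. access I: HIT. Cache (LRU->MRU): [D Y F E S I]
  13. access Y: HIT. Cache (LRU->MRU): [D F E S I Y]
  14. access I: HIT. Cache (LRU->MRU): [D F E S Y I]
  15. access D: HIT. Cache (LRU->MRU): [F E S Y I D]
  16. access E: HIT. Cache (LRU->MRU): [F S Y I D E]
  17. access S: HIT. Cache (LRU->MRU): [F Y I D E S]
  18. access D: HIT. Cache (LRU->MRU): [F Y I E S D]
  19. access Y: HIT. Cache (LRU->MRU): [F I E S D Y]
  20. access D: HIT. Cache (LRU->MRU): [F I E S Y D]
  21. access S: HIT. Cache (LRU->MRU): [F I E Y D S]
  22. access S: HIT. Cache (LRU->MRU): [F I E Y D S]
  23. access Y: HIT. Cache (LRU->MRU): [F I E D S Y]
  24. access D: HIT. Cache (LRU->MRU): [F I E S Y D]
  25. access S: HIT. Cache (LRU->MRU): [F I E Y D S]
  26. access S: HIT. Cache (LRU->MRU): [F I E Y D S]
Total: 19 hits, 7 misses, 1 evictions

Answer: D E F I S Y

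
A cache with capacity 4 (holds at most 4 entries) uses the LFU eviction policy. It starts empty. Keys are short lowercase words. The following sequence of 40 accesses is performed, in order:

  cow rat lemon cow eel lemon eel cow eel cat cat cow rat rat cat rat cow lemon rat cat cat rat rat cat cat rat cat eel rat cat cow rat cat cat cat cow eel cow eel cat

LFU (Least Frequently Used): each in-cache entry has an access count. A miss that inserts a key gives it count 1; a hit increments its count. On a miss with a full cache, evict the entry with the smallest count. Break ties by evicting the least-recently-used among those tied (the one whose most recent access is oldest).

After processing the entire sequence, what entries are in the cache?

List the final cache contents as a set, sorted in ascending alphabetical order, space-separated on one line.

LFU simulation (capacity=4):
  1. access cow: MISS. Cache: [cow(c=1)]
  2. access rat: MISS. Cache: [cow(c=1) rat(c=1)]
  3. access lemon: MISS. Cache: [cow(c=1) rat(c=1) lemon(c=1)]
  4. access cow: HIT, count now 2. Cache: [rat(c=1) lemon(c=1) cow(c=2)]
  5. access eel: MISS. Cache: [rat(c=1) lemon(c=1) eel(c=1) cow(c=2)]
  6. access lemon: HIT, count now 2. Cache: [rat(c=1) eel(c=1) cow(c=2) lemon(c=2)]
  7. access eel: HIT, count now 2. Cache: [rat(c=1) cow(c=2) lemon(c=2) eel(c=2)]
  8. access cow: HIT, count now 3. Cache: [rat(c=1) lemon(c=2) eel(c=2) cow(c=3)]
  9. access eel: HIT, count now 3. Cache: [rat(c=1) lemon(c=2) cow(c=3) eel(c=3)]
  10. access cat: MISS, evict rat(c=1). Cache: [cat(c=1) lemon(c=2) cow(c=3) eel(c=3)]
  11. access cat: HIT, count now 2. Cache: [lemon(c=2) cat(c=2) cow(c=3) eel(c=3)]
  12. access cow: HIT, count now 4. Cache: [lemon(c=2) cat(c=2) eel(c=3) cow(c=4)]
  13. access rat: MISS, evict lemon(c=2). Cache: [rat(c=1) cat(c=2) eel(c=3) cow(c=4)]
  14. access rat: HIT, count now 2. Cache: [cat(c=2) rat(c=2) eel(c=3) cow(c=4)]
  15. access cat: HIT, count now 3. Cache: [rat(c=2) eel(c=3) cat(c=3) cow(c=4)]
  16. access rat: HIT, count now 3. Cache: [eel(c=3) cat(c=3) rat(c=3) cow(c=4)]
  17. access cow: HIT, count now 5. Cache: [eel(c=3) cat(c=3) rat(c=3) cow(c=5)]
  18. access lemon: MISS, evict eel(c=3). Cache: [lemon(c=1) cat(c=3) rat(c=3) cow(c=5)]
  19. access rat: HIT, count now 4. Cache: [lemon(c=1) cat(c=3) rat(c=4) cow(c=5)]
  20. access cat: HIT, count now 4. Cache: [lemon(c=1) rat(c=4) cat(c=4) cow(c=5)]
  21. access cat: HIT, count now 5. Cache: [lemon(c=1) rat(c=4) cow(c=5) cat(c=5)]
  22. access rat: HIT, count now 5. Cache: [lemon(c=1) cow(c=5) cat(c=5) rat(c=5)]
  23. access rat: HIT, count now 6. Cache: [lemon(c=1) cow(c=5) cat(c=5) rat(c=6)]
  24. access cat: HIT, count now 6. Cache: [lemon(c=1) cow(c=5) rat(c=6) cat(c=6)]
  25. access cat: HIT, count now 7. Cache: [lemon(c=1) cow(c=5) rat(c=6) cat(c=7)]
  26. access rat: HIT, count now 7. Cache: [lemon(c=1) cow(c=5) cat(c=7) rat(c=7)]
  27. access cat: HIT, count now 8. Cache: [lemon(c=1) cow(c=5) rat(c=7) cat(c=8)]
  28. access eel: MISS, evict lemon(c=1). Cache: [eel(c=1) cow(c=5) rat(c=7) cat(c=8)]
  29. access rat: HIT, count now 8. Cache: [eel(c=1) cow(c=5) cat(c=8) rat(c=8)]
  30. access cat: HIT, count now 9. Cache: [eel(c=1) cow(c=5) rat(c=8) cat(c=9)]
  31. access cow: HIT, count now 6. Cache: [eel(c=1) cow(c=6) rat(c=8) cat(c=9)]
  32. access rat: HIT, count now 9. Cache: [eel(c=1) cow(c=6) cat(c=9) rat(c=9)]
  33. access cat: HIT, count now 10. Cache: [eel(c=1) cow(c=6) rat(c=9) cat(c=10)]
  34. access cat: HIT, count now 11. Cache: [eel(c=1) cow(c=6) rat(c=9) cat(c=11)]
  35. access cat: HIT, count now 12. Cache: [eel(c=1) cow(c=6) rat(c=9) cat(c=12)]
  36. access cow: HIT, count now 7. Cache: [eel(c=1) cow(c=7) rat(c=9) cat(c=12)]
  37. access eel: HIT, count now 2. Cache: [eel(c=2) cow(c=7) rat(c=9) cat(c=12)]
  38. access cow: HIT, count now 8. Cache: [eel(c=2) cow(c=8) rat(c=9) cat(c=12)]
  39. access eel: HIT, count now 3. Cache: [eel(c=3) cow(c=8) rat(c=9) cat(c=12)]
  40. access cat: HIT, count now 13. Cache: [eel(c=3) cow(c=8) rat(c=9) cat(c=13)]
Total: 32 hits, 8 misses, 4 evictions

Answer: cat cow eel rat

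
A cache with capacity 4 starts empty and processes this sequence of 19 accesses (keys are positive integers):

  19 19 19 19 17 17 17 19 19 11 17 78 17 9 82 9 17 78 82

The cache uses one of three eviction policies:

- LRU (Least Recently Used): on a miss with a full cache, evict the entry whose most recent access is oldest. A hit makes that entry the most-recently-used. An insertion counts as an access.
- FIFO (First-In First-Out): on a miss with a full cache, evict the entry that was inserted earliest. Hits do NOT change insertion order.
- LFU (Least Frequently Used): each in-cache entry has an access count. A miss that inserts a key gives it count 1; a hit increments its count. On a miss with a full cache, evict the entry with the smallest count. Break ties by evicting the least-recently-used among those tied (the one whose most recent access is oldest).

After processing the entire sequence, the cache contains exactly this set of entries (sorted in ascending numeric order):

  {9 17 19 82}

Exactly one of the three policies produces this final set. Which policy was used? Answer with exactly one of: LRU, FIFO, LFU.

Answer: LFU

Derivation:
Simulating under each policy and comparing final sets:
  LRU: final set = {9 17 78 82} -> differs
  FIFO: final set = {9 17 78 82} -> differs
  LFU: final set = {9 17 19 82} -> MATCHES target
Only LFU produces the target set.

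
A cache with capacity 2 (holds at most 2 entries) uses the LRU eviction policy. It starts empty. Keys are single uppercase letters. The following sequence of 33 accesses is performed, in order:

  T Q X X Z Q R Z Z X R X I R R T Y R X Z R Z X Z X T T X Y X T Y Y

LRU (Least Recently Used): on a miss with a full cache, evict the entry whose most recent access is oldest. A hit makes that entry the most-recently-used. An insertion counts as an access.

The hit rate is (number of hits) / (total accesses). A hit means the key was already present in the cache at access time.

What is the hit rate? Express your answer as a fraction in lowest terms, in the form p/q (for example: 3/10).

Answer: 1/3

Derivation:
LRU simulation (capacity=2):
  1. access T: MISS. Cache (LRU->MRU): [T]
  2. access Q: MISS. Cache (LRU->MRU): [T Q]
  3. access X: MISS, evict T. Cache (LRU->MRU): [Q X]
  4. access X: HIT. Cache (LRU->MRU): [Q X]
  5. access Z: MISS, evict Q. Cache (LRU->MRU): [X Z]
  6. access Q: MISS, evict X. Cache (LRU->MRU): [Z Q]
  7. access R: MISS, evict Z. Cache (LRU->MRU): [Q R]
  8. access Z: MISS, evict Q. Cache (LRU->MRU): [R Z]
  9. access Z: HIT. Cache (LRU->MRU): [R Z]
  10. access X: MISS, evict R. Cache (LRU->MRU): [Z X]
  11. access R: MISS, evict Z. Cache (LRU->MRU): [X R]
  12. access X: HIT. Cache (LRU->MRU): [R X]
  13. access I: MISS, evict R. Cache (LRU->MRU): [X I]
  14. access R: MISS, evict X. Cache (LRU->MRU): [I R]
  15. access R: HIT. Cache (LRU->MRU): [I R]
  16. access T: MISS, evict I. Cache (LRU->MRU): [R T]
  17. access Y: MISS, evict R. Cache (LRU->MRU): [T Y]
  18. access R: MISS, evict T. Cache (LRU->MRU): [Y R]
  19. access X: MISS, evict Y. Cache (LRU->MRU): [R X]
  20. access Z: MISS, evict R. Cache (LRU->MRU): [X Z]
  21. access R: MISS, evict X. Cache (LRU->MRU): [Z R]
  22. access Z: HIT. Cache (LRU->MRU): [R Z]
  23. access X: MISS, evict R. Cache (LRU->MRU): [Z X]
  24. access Z: HIT. Cache (LRU->MRU): [X Z]
  25. access X: HIT. Cache (LRU->MRU): [Z X]
  26. access T: MISS, evict Z. Cache (LRU->MRU): [X T]
  27. access T: HIT. Cache (LRU->MRU): [X T]
  28. access X: HIT. Cache (LRU->MRU): [T X]
  29. access Y: MISS, evict T. Cache (LRU->MRU): [X Y]
  30. access X: HIT. Cache (LRU->MRU): [Y X]
  31. access T: MISS, evict Y. Cache (LRU->MRU): [X T]
  32. access Y: MISS, evict X. Cache (LRU->MRU): [T Y]
  33. access Y: HIT. Cache (LRU->MRU): [T Y]
Total: 11 hits, 22 misses, 20 evictions

Hit rate = 11/33 = 1/3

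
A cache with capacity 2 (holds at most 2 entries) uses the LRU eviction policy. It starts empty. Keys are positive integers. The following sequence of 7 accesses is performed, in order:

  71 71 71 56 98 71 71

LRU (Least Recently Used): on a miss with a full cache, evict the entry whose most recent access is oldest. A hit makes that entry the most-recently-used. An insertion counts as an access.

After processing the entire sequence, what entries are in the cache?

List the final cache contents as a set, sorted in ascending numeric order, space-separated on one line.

LRU simulation (capacity=2):
  1. access 71: MISS. Cache (LRU->MRU): [71]
  2. access 71: HIT. Cache (LRU->MRU): [71]
  3. access 71: HIT. Cache (LRU->MRU): [71]
  4. access 56: MISS. Cache (LRU->MRU): [71 56]
  5. access 98: MISS, evict 71. Cache (LRU->MRU): [56 98]
  6. access 71: MISS, evict 56. Cache (LRU->MRU): [98 71]
  7. access 71: HIT. Cache (LRU->MRU): [98 71]
Total: 3 hits, 4 misses, 2 evictions

Answer: 71 98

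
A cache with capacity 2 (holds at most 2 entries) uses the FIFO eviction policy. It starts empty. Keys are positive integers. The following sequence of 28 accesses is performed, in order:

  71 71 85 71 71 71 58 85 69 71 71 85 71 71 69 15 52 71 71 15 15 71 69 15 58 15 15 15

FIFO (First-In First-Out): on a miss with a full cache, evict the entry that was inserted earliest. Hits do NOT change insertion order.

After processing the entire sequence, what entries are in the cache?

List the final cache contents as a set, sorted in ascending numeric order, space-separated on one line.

FIFO simulation (capacity=2):
  1. access 71: MISS. Cache (old->new): [71]
  2. access 71: HIT. Cache (old->new): [71]
  3. access 85: MISS. Cache (old->new): [71 85]
  4. access 71: HIT. Cache (old->new): [71 85]
  5. access 71: HIT. Cache (old->new): [71 85]
  6. access 71: HIT. Cache (old->new): [71 85]
  7. access 58: MISS, evict 71. Cache (old->new): [85 58]
  8. access 85: HIT. Cache (old->new): [85 58]
  9. access 69: MISS, evict 85. Cache (old->new): [58 69]
  10. access 71: MISS, evict 58. Cache (old->new): [69 71]
  11. access 71: HIT. Cache (old->new): [69 71]
  12. access 85: MISS, evict 69. Cache (old->new): [71 85]
  13. access 71: HIT. Cache (old->new): [71 85]
  14. access 71: HIT. Cache (old->new): [71 85]
  15. access 69: MISS, evict 71. Cache (old->new): [85 69]
  16. access 15: MISS, evict 85. Cache (old->new): [69 15]
  17. access 52: MISS, evict 69. Cache (old->new): [15 52]
  18. access 71: MISS, evict 15. Cache (old->new): [52 71]
  19. access 71: HIT. Cache (old->new): [52 71]
  20. access 15: MISS, evict 52. Cache (old->new): [71 15]
  21. access 15: HIT. Cache (old->new): [71 15]
  22. access 71: HIT. Cache (old->new): [71 15]
  23. access 69: MISS, evict 71. Cache (old->new): [15 69]
  24. access 15: HIT. Cache (old->new): [15 69]
  25. access 58: MISS, evict 15. Cache (old->new): [69 58]
  26. access 15: MISS, evict 69. Cache (old->new): [58 15]
  27. access 15: HIT. Cache (old->new): [58 15]
  28. access 15: HIT. Cache (old->new): [58 15]
Total: 14 hits, 14 misses, 12 evictions

Answer: 15 58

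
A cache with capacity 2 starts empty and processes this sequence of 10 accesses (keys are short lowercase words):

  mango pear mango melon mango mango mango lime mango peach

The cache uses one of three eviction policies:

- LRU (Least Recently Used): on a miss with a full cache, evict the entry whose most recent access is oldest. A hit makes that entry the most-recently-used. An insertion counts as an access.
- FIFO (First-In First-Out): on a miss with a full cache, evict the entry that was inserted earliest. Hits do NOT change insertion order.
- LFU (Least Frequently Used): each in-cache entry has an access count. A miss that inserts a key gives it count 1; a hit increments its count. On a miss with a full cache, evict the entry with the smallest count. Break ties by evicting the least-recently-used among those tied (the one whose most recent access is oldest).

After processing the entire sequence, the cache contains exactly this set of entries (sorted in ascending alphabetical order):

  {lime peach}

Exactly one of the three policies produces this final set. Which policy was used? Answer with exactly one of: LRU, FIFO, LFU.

Simulating under each policy and comparing final sets:
  LRU: final set = {mango peach} -> differs
  FIFO: final set = {lime peach} -> MATCHES target
  LFU: final set = {mango peach} -> differs
Only FIFO produces the target set.

Answer: FIFO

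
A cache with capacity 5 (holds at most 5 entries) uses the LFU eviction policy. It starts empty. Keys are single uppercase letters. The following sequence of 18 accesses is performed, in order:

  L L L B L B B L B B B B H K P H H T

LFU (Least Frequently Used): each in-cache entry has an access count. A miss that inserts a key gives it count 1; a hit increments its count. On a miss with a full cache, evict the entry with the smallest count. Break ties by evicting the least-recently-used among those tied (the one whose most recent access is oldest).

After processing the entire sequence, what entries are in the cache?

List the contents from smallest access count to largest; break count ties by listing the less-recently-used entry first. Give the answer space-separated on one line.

LFU simulation (capacity=5):
  1. access L: MISS. Cache: [L(c=1)]
  2. access L: HIT, count now 2. Cache: [L(c=2)]
  3. access L: HIT, count now 3. Cache: [L(c=3)]
  4. access B: MISS. Cache: [B(c=1) L(c=3)]
  5. access L: HIT, count now 4. Cache: [B(c=1) L(c=4)]
  6. access B: HIT, count now 2. Cache: [B(c=2) L(c=4)]
  7. access B: HIT, count now 3. Cache: [B(c=3) L(c=4)]
  8. access L: HIT, count now 5. Cache: [B(c=3) L(c=5)]
  9. access B: HIT, count now 4. Cache: [B(c=4) L(c=5)]
  10. access B: HIT, count now 5. Cache: [L(c=5) B(c=5)]
  11. access B: HIT, count now 6. Cache: [L(c=5) B(c=6)]
  12. access B: HIT, count now 7. Cache: [L(c=5) B(c=7)]
  13. access H: MISS. Cache: [H(c=1) L(c=5) B(c=7)]
  14. access K: MISS. Cache: [H(c=1) K(c=1) L(c=5) B(c=7)]
  15. access P: MISS. Cache: [H(c=1) K(c=1) P(c=1) L(c=5) B(c=7)]
  16. access H: HIT, count now 2. Cache: [K(c=1) P(c=1) H(c=2) L(c=5) B(c=7)]
  17. access H: HIT, count now 3. Cache: [K(c=1) P(c=1) H(c=3) L(c=5) B(c=7)]
  18. access T: MISS, evict K(c=1). Cache: [P(c=1) T(c=1) H(c=3) L(c=5) B(c=7)]
Total: 12 hits, 6 misses, 1 evictions

Answer: P T H L B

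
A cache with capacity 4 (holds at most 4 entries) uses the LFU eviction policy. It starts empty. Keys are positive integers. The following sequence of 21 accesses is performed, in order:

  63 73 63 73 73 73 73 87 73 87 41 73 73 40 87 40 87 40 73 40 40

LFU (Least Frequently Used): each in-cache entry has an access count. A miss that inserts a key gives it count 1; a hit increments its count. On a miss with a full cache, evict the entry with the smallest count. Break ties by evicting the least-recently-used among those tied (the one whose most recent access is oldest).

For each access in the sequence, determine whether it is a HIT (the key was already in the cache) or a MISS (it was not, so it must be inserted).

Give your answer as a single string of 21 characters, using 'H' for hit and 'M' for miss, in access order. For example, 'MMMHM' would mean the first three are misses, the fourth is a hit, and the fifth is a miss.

LFU simulation (capacity=4):
  1. access 63: MISS. Cache: [63(c=1)]
  2. access 73: MISS. Cache: [63(c=1) 73(c=1)]
  3. access 63: HIT, count now 2. Cache: [73(c=1) 63(c=2)]
  4. access 73: HIT, count now 2. Cache: [63(c=2) 73(c=2)]
  5. access 73: HIT, count now 3. Cache: [63(c=2) 73(c=3)]
  6. access 73: HIT, count now 4. Cache: [63(c=2) 73(c=4)]
  7. access 73: HIT, count now 5. Cache: [63(c=2) 73(c=5)]
  8. access 87: MISS. Cache: [87(c=1) 63(c=2) 73(c=5)]
  9. access 73: HIT, count now 6. Cache: [87(c=1) 63(c=2) 73(c=6)]
  10. access 87: HIT, count now 2. Cache: [63(c=2) 87(c=2) 73(c=6)]
  11. access 41: MISS. Cache: [41(c=1) 63(c=2) 87(c=2) 73(c=6)]
  12. access 73: HIT, count now 7. Cache: [41(c=1) 63(c=2) 87(c=2) 73(c=7)]
  13. access 73: HIT, count now 8. Cache: [41(c=1) 63(c=2) 87(c=2) 73(c=8)]
  14. access 40: MISS, evict 41(c=1). Cache: [40(c=1) 63(c=2) 87(c=2) 73(c=8)]
  15. access 87: HIT, count now 3. Cache: [40(c=1) 63(c=2) 87(c=3) 73(c=8)]
  16. access 40: HIT, count now 2. Cache: [63(c=2) 40(c=2) 87(c=3) 73(c=8)]
  17. access 87: HIT, count now 4. Cache: [63(c=2) 40(c=2) 87(c=4) 73(c=8)]
  18. access 40: HIT, count now 3. Cache: [63(c=2) 40(c=3) 87(c=4) 73(c=8)]
  19. access 73: HIT, count now 9. Cache: [63(c=2) 40(c=3) 87(c=4) 73(c=9)]
  20. access 40: HIT, count now 4. Cache: [63(c=2) 87(c=4) 40(c=4) 73(c=9)]
  21. access 40: HIT, count now 5. Cache: [63(c=2) 87(c=4) 40(c=5) 73(c=9)]
Total: 16 hits, 5 misses, 1 evictions

Answer: MMHHHHHMHHMHHMHHHHHHH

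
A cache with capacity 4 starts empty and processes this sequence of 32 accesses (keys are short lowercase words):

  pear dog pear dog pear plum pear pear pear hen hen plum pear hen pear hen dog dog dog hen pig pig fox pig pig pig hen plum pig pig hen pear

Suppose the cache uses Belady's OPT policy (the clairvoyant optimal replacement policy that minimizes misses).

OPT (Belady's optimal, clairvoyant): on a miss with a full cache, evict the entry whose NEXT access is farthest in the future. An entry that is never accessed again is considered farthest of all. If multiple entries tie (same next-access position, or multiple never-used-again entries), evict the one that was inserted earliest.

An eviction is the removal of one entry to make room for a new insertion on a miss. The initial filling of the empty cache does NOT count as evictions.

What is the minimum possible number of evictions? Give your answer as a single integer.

Answer: 3

Derivation:
OPT (Belady) simulation (capacity=4):
  1. access pear: MISS. Cache: [pear]
  2. access dog: MISS. Cache: [pear dog]
  3. access pear: HIT. Next use of pear: step 5. Cache: [pear dog]
  4. access dog: HIT. Next use of dog: step 17. Cache: [pear dog]
  5. access pear: HIT. Next use of pear: step 7. Cache: [pear dog]
  6. access plum: MISS. Cache: [pear dog plum]
  7. access pear: HIT. Next use of pear: step 8. Cache: [pear dog plum]
  8. access pear: HIT. Next use of pear: step 9. Cache: [pear dog plum]
  9. access pear: HIT. Next use of pear: step 13. Cache: [pear dog plum]
  10. access hen: MISS. Cache: [pear dog plum hen]
  11. access hen: HIT. Next use of hen: step 14. Cache: [pear dog plum hen]
  12. access plum: HIT. Next use of plum: step 28. Cache: [pear dog plum hen]
  13. access pear: HIT. Next use of pear: step 15. Cache: [pear dog plum hen]
  14. access hen: HIT. Next use of hen: step 16. Cache: [pear dog plum hen]
  15. access pear: HIT. Next use of pear: step 32. Cache: [pear dog plum hen]
  16. access hen: HIT. Next use of hen: step 20. Cache: [pear dog plum hen]
  17. access dog: HIT. Next use of dog: step 18. Cache: [pear dog plum hen]
  18. access dog: HIT. Next use of dog: step 19. Cache: [pear dog plum hen]
  19. access dog: HIT. Next use of dog: never. Cache: [pear dog plum hen]
  20. access hen: HIT. Next use of hen: step 27. Cache: [pear dog plum hen]
  21. access pig: MISS, evict dog (next use: never). Cache: [pear plum hen pig]
  22. access pig: HIT. Next use of pig: step 24. Cache: [pear plum hen pig]
  23. access fox: MISS, evict pear (next use: step 32). Cache: [plum hen pig fox]
  24. access pig: HIT. Next use of pig: step 25. Cache: [plum hen pig fox]
  25. access pig: HIT. Next use of pig: step 26. Cache: [plum hen pig fox]
  26. access pig: HIT. Next use of pig: step 29. Cache: [plum hen pig fox]
  27. access hen: HIT. Next use of hen: step 31. Cache: [plum hen pig fox]
  28. access plum: HIT. Next use of plum: never. Cache: [plum hen pig fox]
  29. access pig: HIT. Next use of pig: step 30. Cache: [plum hen pig fox]
  30. access pig: HIT. Next use of pig: never. Cache: [plum hen pig fox]
  31. access hen: HIT. Next use of hen: never. Cache: [plum hen pig fox]
  32. access pear: MISS, evict plum (next use: never). Cache: [hen pig fox pear]
Total: 25 hits, 7 misses, 3 evictions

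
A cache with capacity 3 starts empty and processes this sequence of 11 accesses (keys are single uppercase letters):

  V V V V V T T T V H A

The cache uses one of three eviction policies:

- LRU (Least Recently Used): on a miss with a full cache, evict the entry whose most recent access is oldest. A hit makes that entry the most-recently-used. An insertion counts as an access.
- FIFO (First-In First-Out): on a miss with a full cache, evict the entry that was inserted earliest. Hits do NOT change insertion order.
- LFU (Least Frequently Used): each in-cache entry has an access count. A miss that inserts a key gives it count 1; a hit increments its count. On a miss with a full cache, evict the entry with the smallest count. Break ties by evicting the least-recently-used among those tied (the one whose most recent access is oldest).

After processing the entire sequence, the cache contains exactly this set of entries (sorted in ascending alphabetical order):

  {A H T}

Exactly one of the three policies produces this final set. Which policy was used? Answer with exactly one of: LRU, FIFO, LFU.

Answer: FIFO

Derivation:
Simulating under each policy and comparing final sets:
  LRU: final set = {A H V} -> differs
  FIFO: final set = {A H T} -> MATCHES target
  LFU: final set = {A T V} -> differs
Only FIFO produces the target set.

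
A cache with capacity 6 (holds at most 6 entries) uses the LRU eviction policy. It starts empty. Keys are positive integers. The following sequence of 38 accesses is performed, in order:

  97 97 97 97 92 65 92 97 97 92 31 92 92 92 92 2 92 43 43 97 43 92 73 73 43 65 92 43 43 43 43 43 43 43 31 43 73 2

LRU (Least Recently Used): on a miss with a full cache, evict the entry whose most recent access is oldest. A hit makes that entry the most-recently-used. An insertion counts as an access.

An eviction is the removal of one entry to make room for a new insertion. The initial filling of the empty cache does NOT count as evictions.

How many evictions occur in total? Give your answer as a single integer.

LRU simulation (capacity=6):
  1. access 97: MISS. Cache (LRU->MRU): [97]
  2. access 97: HIT. Cache (LRU->MRU): [97]
  3. access 97: HIT. Cache (LRU->MRU): [97]
  4. access 97: HIT. Cache (LRU->MRU): [97]
  5. access 92: MISS. Cache (LRU->MRU): [97 92]
  6. access 65: MISS. Cache (LRU->MRU): [97 92 65]
  7. access 92: HIT. Cache (LRU->MRU): [97 65 92]
  8. access 97: HIT. Cache (LRU->MRU): [65 92 97]
  9. access 97: HIT. Cache (LRU->MRU): [65 92 97]
  10. access 92: HIT. Cache (LRU->MRU): [65 97 92]
  11. access 31: MISS. Cache (LRU->MRU): [65 97 92 31]
  12. access 92: HIT. Cache (LRU->MRU): [65 97 31 92]
  13. access 92: HIT. Cache (LRU->MRU): [65 97 31 92]
  14. access 92: HIT. Cache (LRU->MRU): [65 97 31 92]
  15. access 92: HIT. Cache (LRU->MRU): [65 97 31 92]
  16. access 2: MISS. Cache (LRU->MRU): [65 97 31 92 2]
  17. access 92: HIT. Cache (LRU->MRU): [65 97 31 2 92]
  18. access 43: MISS. Cache (LRU->MRU): [65 97 31 2 92 43]
  19. access 43: HIT. Cache (LRU->MRU): [65 97 31 2 92 43]
  20. access 97: HIT. Cache (LRU->MRU): [65 31 2 92 43 97]
  21. access 43: HIT. Cache (LRU->MRU): [65 31 2 92 97 43]
  22. access 92: HIT. Cache (LRU->MRU): [65 31 2 97 43 92]
  23. access 73: MISS, evict 65. Cache (LRU->MRU): [31 2 97 43 92 73]
  24. access 73: HIT. Cache (LRU->MRU): [31 2 97 43 92 73]
  25. access 43: HIT. Cache (LRU->MRU): [31 2 97 92 73 43]
  26. access 65: MISS, evict 31. Cache (LRU->MRU): [2 97 92 73 43 65]
  27. access 92: HIT. Cache (LRU->MRU): [2 97 73 43 65 92]
  28. access 43: HIT. Cache (LRU->MRU): [2 97 73 65 92 43]
  29. access 43: HIT. Cache (LRU->MRU): [2 97 73 65 92 43]
  30. access 43: HIT. Cache (LRU->MRU): [2 97 73 65 92 43]
  31. access 43: HIT. Cache (LRU->MRU): [2 97 73 65 92 43]
  32. access 43: HIT. Cache (LRU->MRU): [2 97 73 65 92 43]
  33. access 43: HIT. Cache (LRU->MRU): [2 97 73 65 92 43]
  34. access 43: HIT. Cache (LRU->MRU): [2 97 73 65 92 43]
  35. access 31: MISS, evict 2. Cache (LRU->MRU): [97 73 65 92 43 31]
  36. access 43: HIT. Cache (LRU->MRU): [97 73 65 92 31 43]
  37. access 73: HIT. Cache (LRU->MRU): [97 65 92 31 43 73]
  38. access 2: MISS, evict 97. Cache (LRU->MRU): [65 92 31 43 73 2]
Total: 28 hits, 10 misses, 4 evictions

Answer: 4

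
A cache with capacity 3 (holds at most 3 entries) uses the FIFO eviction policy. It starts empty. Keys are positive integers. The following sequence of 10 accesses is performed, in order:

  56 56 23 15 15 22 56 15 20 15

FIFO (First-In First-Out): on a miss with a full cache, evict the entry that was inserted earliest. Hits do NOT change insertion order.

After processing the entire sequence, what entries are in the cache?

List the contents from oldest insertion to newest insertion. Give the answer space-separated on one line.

Answer: 56 20 15

Derivation:
FIFO simulation (capacity=3):
  1. access 56: MISS. Cache (old->new): [56]
  2. access 56: HIT. Cache (old->new): [56]
  3. access 23: MISS. Cache (old->new): [56 23]
  4. access 15: MISS. Cache (old->new): [56 23 15]
  5. access 15: HIT. Cache (old->new): [56 23 15]
  6. access 22: MISS, evict 56. Cache (old->new): [23 15 22]
  7. access 56: MISS, evict 23. Cache (old->new): [15 22 56]
  8. access 15: HIT. Cache (old->new): [15 22 56]
  9. access 20: MISS, evict 15. Cache (old->new): [22 56 20]
  10. access 15: MISS, evict 22. Cache (old->new): [56 20 15]
Total: 3 hits, 7 misses, 4 evictions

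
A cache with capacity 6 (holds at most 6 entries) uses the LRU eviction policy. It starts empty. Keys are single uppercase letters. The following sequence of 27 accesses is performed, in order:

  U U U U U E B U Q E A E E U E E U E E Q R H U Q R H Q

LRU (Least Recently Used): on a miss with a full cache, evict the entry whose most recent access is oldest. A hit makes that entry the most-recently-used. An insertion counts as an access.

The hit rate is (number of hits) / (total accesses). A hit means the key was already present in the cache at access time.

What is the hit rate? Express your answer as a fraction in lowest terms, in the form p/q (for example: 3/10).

LRU simulation (capacity=6):
  1. access U: MISS. Cache (LRU->MRU): [U]
  2. access U: HIT. Cache (LRU->MRU): [U]
  3. access U: HIT. Cache (LRU->MRU): [U]
  4. access U: HIT. Cache (LRU->MRU): [U]
  5. access U: HIT. Cache (LRU->MRU): [U]
  6. access E: MISS. Cache (LRU->MRU): [U E]
  7. access B: MISS. Cache (LRU->MRU): [U E B]
  8. access U: HIT. Cache (LRU->MRU): [E B U]
  9. access Q: MISS. Cache (LRU->MRU): [E B U Q]
  10. access E: HIT. Cache (LRU->MRU): [B U Q E]
  11. access A: MISS. Cache (LRU->MRU): [B U Q E A]
  12. access E: HIT. Cache (LRU->MRU): [B U Q A E]
  13. access E: HIT. Cache (LRU->MRU): [B U Q A E]
  14. access U: HIT. Cache (LRU->MRU): [B Q A E U]
  15. access E: HIT. Cache (LRU->MRU): [B Q A U E]
  16. access E: HIT. Cache (LRU->MRU): [B Q A U E]
  17. access U: HIT. Cache (LRU->MRU): [B Q A E U]
  18. access E: HIT. Cache (LRU->MRU): [B Q A U E]
  19. access E: HIT. Cache (LRU->MRU): [B Q A U E]
  20. access Q: HIT. Cache (LRU->MRU): [B A U E Q]
  21. access R: MISS. Cache (LRU->MRU): [B A U E Q R]
  22. access H: MISS, evict B. Cache (LRU->MRU): [A U E Q R H]
  23. access U: HIT. Cache (LRU->MRU): [A E Q R H U]
  24. access Q: HIT. Cache (LRU->MRU): [A E R H U Q]
  25. access R: HIT. Cache (LRU->MRU): [A E H U Q R]
  26. access H: HIT. Cache (LRU->MRU): [A E U Q R H]
  27. access Q: HIT. Cache (LRU->MRU): [A E U R H Q]
Total: 20 hits, 7 misses, 1 evictions

Hit rate = 20/27

Answer: 20/27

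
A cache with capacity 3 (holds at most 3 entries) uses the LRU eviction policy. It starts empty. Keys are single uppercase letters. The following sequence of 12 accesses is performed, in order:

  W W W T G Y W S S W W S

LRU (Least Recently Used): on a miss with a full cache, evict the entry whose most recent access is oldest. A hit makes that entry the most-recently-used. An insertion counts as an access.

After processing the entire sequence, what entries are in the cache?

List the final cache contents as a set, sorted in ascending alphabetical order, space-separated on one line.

Answer: S W Y

Derivation:
LRU simulation (capacity=3):
  1. access W: MISS. Cache (LRU->MRU): [W]
  2. access W: HIT. Cache (LRU->MRU): [W]
  3. access W: HIT. Cache (LRU->MRU): [W]
  4. access T: MISS. Cache (LRU->MRU): [W T]
  5. access G: MISS. Cache (LRU->MRU): [W T G]
  6. access Y: MISS, evict W. Cache (LRU->MRU): [T G Y]
  7. access W: MISS, evict T. Cache (LRU->MRU): [G Y W]
  8. access S: MISS, evict G. Cache (LRU->MRU): [Y W S]
  9. access S: HIT. Cache (LRU->MRU): [Y W S]
  10. access W: HIT. Cache (LRU->MRU): [Y S W]
  11. access W: HIT. Cache (LRU->MRU): [Y S W]
  12. access S: HIT. Cache (LRU->MRU): [Y W S]
Total: 6 hits, 6 misses, 3 evictions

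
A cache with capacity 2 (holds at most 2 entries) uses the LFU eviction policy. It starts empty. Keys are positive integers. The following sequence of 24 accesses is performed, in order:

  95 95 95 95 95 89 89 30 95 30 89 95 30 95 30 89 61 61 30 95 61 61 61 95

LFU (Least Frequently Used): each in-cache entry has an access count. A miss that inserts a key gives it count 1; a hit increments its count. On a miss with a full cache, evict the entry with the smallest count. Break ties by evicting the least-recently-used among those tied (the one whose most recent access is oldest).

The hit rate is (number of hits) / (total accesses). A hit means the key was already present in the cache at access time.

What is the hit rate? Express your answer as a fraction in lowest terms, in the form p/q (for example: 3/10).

LFU simulation (capacity=2):
  1. access 95: MISS. Cache: [95(c=1)]
  2. access 95: HIT, count now 2. Cache: [95(c=2)]
  3. access 95: HIT, count now 3. Cache: [95(c=3)]
  4. access 95: HIT, count now 4. Cache: [95(c=4)]
  5. access 95: HIT, count now 5. Cache: [95(c=5)]
  6. access 89: MISS. Cache: [89(c=1) 95(c=5)]
  7. access 89: HIT, count now 2. Cache: [89(c=2) 95(c=5)]
  8. access 30: MISS, evict 89(c=2). Cache: [30(c=1) 95(c=5)]
  9. access 95: HIT, count now 6. Cache: [30(c=1) 95(c=6)]
  10. access 30: HIT, count now 2. Cache: [30(c=2) 95(c=6)]
  11. access 89: MISS, evict 30(c=2). Cache: [89(c=1) 95(c=6)]
  12. access 95: HIT, count now 7. Cache: [89(c=1) 95(c=7)]
  13. access 30: MISS, evict 89(c=1). Cache: [30(c=1) 95(c=7)]
  14. access 95: HIT, count now 8. Cache: [30(c=1) 95(c=8)]
  15. access 30: HIT, count now 2. Cache: [30(c=2) 95(c=8)]
  16. access 89: MISS, evict 30(c=2). Cache: [89(c=1) 95(c=8)]
  17. access 61: MISS, evict 89(c=1). Cache: [61(c=1) 95(c=8)]
  18. access 61: HIT, count now 2. Cache: [61(c=2) 95(c=8)]
  19. access 30: MISS, evict 61(c=2). Cache: [30(c=1) 95(c=8)]
  20. access 95: HIT, count now 9. Cache: [30(c=1) 95(c=9)]
  21. access 61: MISS, evict 30(c=1). Cache: [61(c=1) 95(c=9)]
  22. access 61: HIT, count now 2. Cache: [61(c=2) 95(c=9)]
  23. access 61: HIT, count now 3. Cache: [61(c=3) 95(c=9)]
  24. access 95: HIT, count now 10. Cache: [61(c=3) 95(c=10)]
Total: 15 hits, 9 misses, 7 evictions

Hit rate = 15/24 = 5/8

Answer: 5/8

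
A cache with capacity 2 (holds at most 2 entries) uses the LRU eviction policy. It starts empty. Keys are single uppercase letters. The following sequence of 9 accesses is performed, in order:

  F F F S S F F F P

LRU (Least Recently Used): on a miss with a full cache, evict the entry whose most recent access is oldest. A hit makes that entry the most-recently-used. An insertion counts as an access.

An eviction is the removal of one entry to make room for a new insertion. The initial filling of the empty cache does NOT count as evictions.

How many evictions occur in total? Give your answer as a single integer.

LRU simulation (capacity=2):
  1. access F: MISS. Cache (LRU->MRU): [F]
  2. access F: HIT. Cache (LRU->MRU): [F]
  3. access F: HIT. Cache (LRU->MRU): [F]
  4. access S: MISS. Cache (LRU->MRU): [F S]
  5. access S: HIT. Cache (LRU->MRU): [F S]
  6. access F: HIT. Cache (LRU->MRU): [S F]
  7. access F: HIT. Cache (LRU->MRU): [S F]
  8. access F: HIT. Cache (LRU->MRU): [S F]
  9. access P: MISS, evict S. Cache (LRU->MRU): [F P]
Total: 6 hits, 3 misses, 1 evictions

Answer: 1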